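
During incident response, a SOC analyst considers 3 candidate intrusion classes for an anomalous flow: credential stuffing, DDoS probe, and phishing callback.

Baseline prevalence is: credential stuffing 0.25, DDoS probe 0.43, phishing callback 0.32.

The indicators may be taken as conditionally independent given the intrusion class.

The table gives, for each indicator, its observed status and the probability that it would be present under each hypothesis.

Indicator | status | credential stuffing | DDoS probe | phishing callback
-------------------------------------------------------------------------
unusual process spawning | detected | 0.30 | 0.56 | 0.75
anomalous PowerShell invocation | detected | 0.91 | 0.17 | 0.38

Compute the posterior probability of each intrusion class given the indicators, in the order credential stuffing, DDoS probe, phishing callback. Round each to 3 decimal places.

0.341, 0.204, 0.455

By Bayes' rule with conditional independence, the unnormalized weight for each hypothesis is prior × ∏ likelihoods:
  credential stuffing: 0.25 × 0.30 × 0.91 = 0.06825
  DDoS probe: 0.43 × 0.56 × 0.17 = 0.040936
  phishing callback: 0.32 × 0.75 × 0.38 = 0.0912
The unnormalized weights sum to 0.20039.
P(credential stuffing | evidence) = 0.06825 / 0.20039 ≈ 0.341
P(DDoS probe | evidence) = 0.040936 / 0.20039 ≈ 0.204
P(phishing callback | evidence) = 0.0912 / 0.20039 ≈ 0.455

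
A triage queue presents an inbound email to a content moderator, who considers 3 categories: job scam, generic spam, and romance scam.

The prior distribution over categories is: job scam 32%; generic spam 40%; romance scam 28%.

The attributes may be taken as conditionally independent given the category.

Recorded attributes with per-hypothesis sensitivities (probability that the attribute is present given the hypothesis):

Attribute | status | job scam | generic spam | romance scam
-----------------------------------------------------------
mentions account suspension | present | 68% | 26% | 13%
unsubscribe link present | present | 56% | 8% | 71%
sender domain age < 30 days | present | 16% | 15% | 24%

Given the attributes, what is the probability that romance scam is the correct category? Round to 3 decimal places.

Multiply each prior by the joint likelihood of the attribute pattern:
  job scam: 0.32 × 0.68 × 0.56 × 0.16 = 0.019497
  generic spam: 0.40 × 0.26 × 0.08 × 0.15 = 0.001248
  romance scam: 0.28 × 0.13 × 0.71 × 0.24 = 0.0062026
Marginal likelihood of the evidence = 0.026948.
P(romance scam | evidence) = 0.0062026 / 0.026948 ≈ 0.230.

0.230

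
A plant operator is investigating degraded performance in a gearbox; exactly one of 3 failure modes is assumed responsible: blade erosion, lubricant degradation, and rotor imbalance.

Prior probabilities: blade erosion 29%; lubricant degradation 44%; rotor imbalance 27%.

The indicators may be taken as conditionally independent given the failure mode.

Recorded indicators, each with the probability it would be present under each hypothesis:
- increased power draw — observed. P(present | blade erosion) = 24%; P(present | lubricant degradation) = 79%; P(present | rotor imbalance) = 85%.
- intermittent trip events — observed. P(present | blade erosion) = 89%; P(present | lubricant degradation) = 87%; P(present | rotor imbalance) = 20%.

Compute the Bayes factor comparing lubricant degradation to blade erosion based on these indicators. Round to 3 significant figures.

3.22

The Bayes factor is the ratio of the joint likelihoods of the indicator pattern under the two hypotheses.
  lubricant degradation: 0.79 × 0.87 = 0.6873
  blade erosion: 0.24 × 0.89 = 0.2136
Bayes factor = 0.6873 / 0.2136 ≈ 3.22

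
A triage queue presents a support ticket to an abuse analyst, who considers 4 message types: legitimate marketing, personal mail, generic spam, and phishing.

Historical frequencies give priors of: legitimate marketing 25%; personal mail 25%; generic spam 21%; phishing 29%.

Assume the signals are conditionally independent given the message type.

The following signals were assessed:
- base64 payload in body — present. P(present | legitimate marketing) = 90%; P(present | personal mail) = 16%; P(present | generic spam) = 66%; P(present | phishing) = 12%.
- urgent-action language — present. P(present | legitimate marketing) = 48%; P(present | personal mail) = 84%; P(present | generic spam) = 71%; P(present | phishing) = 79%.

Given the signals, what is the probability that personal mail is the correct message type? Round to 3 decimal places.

By Bayes' rule with conditional independence, the unnormalized weight for each hypothesis is prior × ∏ likelihoods:
  legitimate marketing: 0.25 × 0.90 × 0.48 = 0.108
  personal mail: 0.25 × 0.16 × 0.84 = 0.0336
  generic spam: 0.21 × 0.66 × 0.71 = 0.098406
  phishing: 0.29 × 0.12 × 0.79 = 0.027492
Marginal likelihood of the evidence = 0.2675.
P(personal mail | evidence) = 0.0336 / 0.2675 ≈ 0.126.

0.126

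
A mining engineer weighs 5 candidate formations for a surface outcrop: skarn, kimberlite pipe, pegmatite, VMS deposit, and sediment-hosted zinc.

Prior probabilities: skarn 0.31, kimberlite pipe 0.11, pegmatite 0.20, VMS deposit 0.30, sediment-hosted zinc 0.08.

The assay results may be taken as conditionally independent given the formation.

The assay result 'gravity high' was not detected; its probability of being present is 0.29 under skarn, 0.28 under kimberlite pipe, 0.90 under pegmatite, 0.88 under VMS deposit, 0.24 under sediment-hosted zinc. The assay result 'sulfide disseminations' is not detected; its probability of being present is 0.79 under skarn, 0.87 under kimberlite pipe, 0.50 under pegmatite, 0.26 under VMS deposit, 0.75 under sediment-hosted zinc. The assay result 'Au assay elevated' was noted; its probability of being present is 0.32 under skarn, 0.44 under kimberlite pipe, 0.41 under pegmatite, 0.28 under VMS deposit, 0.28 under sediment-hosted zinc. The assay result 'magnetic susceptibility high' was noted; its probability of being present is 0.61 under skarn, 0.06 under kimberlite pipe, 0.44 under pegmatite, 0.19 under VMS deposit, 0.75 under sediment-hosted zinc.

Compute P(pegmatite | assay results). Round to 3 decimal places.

By Bayes' rule with conditional independence, the unnormalized weight for each hypothesis is prior × ∏ likelihoods (using 1 − P(present | H) for each absent assay result):
  skarn: 0.31 × (1 − 0.29) × (1 − 0.79) × 0.32 × 0.61 = 0.0090223
  kimberlite pipe: 0.11 × (1 − 0.28) × (1 − 0.87) × 0.44 × 0.06 = 0.00027181
  pegmatite: 0.20 × (1 − 0.90) × (1 − 0.50) × 0.41 × 0.44 = 0.001804
  VMS deposit: 0.30 × (1 − 0.88) × (1 − 0.26) × 0.28 × 0.19 = 0.0014172
  sediment-hosted zinc: 0.08 × (1 − 0.24) × (1 − 0.75) × 0.28 × 0.75 = 0.003192
Marginal likelihood of the evidence = 0.015707.
P(pegmatite | evidence) = 0.001804 / 0.015707 ≈ 0.115.

0.115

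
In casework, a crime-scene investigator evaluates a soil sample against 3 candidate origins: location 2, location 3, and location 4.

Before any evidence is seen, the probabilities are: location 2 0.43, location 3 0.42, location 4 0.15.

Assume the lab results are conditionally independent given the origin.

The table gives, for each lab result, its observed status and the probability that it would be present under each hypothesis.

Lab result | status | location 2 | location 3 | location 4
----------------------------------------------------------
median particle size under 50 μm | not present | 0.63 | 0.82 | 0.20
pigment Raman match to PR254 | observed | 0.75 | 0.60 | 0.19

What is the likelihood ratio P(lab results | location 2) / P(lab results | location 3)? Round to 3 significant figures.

2.57

Take the product of per-lab result likelihoods under each hypothesis (using 1 − P(present | H) for each absent lab result), then divide.
  location 2: (1 − 0.63) × 0.75 = 0.2775
  location 3: (1 − 0.82) × 0.60 = 0.108
Bayes factor = 0.2775 / 0.108 ≈ 2.57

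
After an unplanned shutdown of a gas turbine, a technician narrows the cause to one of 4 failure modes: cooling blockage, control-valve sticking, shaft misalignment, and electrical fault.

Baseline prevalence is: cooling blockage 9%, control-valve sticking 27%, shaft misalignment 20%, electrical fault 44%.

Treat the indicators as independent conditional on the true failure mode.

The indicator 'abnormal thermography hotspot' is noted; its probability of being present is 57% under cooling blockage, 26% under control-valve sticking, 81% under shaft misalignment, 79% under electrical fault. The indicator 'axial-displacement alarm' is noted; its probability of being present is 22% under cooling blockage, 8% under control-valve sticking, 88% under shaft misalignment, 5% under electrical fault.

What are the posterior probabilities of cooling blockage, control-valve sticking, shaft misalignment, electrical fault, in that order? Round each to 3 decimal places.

0.064, 0.032, 0.806, 0.098

For each hypothesis, the unnormalized posterior weight is prior × product of the indicator likelihoods:
  cooling blockage: 0.09 × 0.57 × 0.22 = 0.011286
  control-valve sticking: 0.27 × 0.26 × 0.08 = 0.005616
  shaft misalignment: 0.20 × 0.81 × 0.88 = 0.14256
  electrical fault: 0.44 × 0.79 × 0.05 = 0.01738
The unnormalized weights sum to 0.17684.
P(cooling blockage | evidence) = 0.011286 / 0.17684 ≈ 0.064
P(control-valve sticking | evidence) = 0.005616 / 0.17684 ≈ 0.032
P(shaft misalignment | evidence) = 0.14256 / 0.17684 ≈ 0.806
P(electrical fault | evidence) = 0.01738 / 0.17684 ≈ 0.098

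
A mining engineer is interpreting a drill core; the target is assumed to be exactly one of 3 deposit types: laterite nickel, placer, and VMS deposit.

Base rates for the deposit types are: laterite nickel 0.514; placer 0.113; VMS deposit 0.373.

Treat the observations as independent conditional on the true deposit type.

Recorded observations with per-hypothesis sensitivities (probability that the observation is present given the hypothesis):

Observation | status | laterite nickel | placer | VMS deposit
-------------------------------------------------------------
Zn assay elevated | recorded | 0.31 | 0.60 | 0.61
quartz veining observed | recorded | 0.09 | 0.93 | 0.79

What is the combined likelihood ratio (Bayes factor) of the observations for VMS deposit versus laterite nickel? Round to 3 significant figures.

Joint likelihood of the evidence pattern under each hypothesis:
  VMS deposit: 0.61 × 0.79 = 0.4819
  laterite nickel: 0.31 × 0.09 = 0.0279
Bayes factor = 0.4819 / 0.0279 ≈ 17.3

17.3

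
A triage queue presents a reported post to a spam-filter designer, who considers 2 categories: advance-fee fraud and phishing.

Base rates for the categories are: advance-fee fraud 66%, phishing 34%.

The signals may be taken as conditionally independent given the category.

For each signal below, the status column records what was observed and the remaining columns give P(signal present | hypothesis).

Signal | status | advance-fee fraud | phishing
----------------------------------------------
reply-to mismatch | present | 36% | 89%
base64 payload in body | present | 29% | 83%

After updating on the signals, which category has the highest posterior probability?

phishing

By Bayes' rule with conditional independence, the unnormalized weight for each hypothesis is prior × ∏ likelihoods:
  advance-fee fraud: 0.66 × 0.36 × 0.29 = 0.068904
  phishing: 0.34 × 0.89 × 0.83 = 0.25116
The unnormalized weights sum to 0.32006.
P(advance-fee fraud | evidence) ≈ 0.068904 / 0.32006 ≈ 0.215
P(phishing | evidence) ≈ 0.25116 / 0.32006 ≈ 0.785
The largest is 0.785, so phishing is most probable.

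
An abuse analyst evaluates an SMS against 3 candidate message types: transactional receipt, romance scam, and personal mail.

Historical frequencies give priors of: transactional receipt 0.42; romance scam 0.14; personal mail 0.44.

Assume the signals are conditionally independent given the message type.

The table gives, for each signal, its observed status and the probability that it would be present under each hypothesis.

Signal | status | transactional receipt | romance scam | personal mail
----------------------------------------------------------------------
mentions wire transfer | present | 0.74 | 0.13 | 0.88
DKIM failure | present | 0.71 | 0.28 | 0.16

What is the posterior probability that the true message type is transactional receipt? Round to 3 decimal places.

For each hypothesis, the unnormalized posterior weight is prior × product of the signal likelihoods:
  transactional receipt: 0.42 × 0.74 × 0.71 = 0.22067
  romance scam: 0.14 × 0.13 × 0.28 = 0.005096
  personal mail: 0.44 × 0.88 × 0.16 = 0.061952
The unnormalized weights sum to 0.28772.
P(transactional receipt | evidence) = 0.22067 / 0.28772 ≈ 0.767.

0.767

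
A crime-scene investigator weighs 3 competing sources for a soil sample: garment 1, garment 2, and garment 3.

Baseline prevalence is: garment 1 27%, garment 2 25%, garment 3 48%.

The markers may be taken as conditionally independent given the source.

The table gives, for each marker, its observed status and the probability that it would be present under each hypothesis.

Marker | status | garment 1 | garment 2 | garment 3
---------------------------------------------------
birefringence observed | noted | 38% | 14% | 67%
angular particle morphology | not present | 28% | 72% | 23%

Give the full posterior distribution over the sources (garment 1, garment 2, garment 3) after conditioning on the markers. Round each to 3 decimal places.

0.223, 0.030, 0.747

By Bayes' rule with conditional independence, the unnormalized weight for each hypothesis is prior × ∏ likelihoods (using 1 − P(present | H) for each absent marker):
  garment 1: 0.27 × 0.38 × (1 − 0.28) = 0.073872
  garment 2: 0.25 × 0.14 × (1 − 0.72) = 0.0098
  garment 3: 0.48 × 0.67 × (1 − 0.23) = 0.24763
Normalizing constant Z = 0.073872 + 0.0098 + 0.24763 = 0.3313.
P(garment 1 | evidence) = 0.073872 / 0.3313 ≈ 0.223
P(garment 2 | evidence) = 0.0098 / 0.3313 ≈ 0.030
P(garment 3 | evidence) = 0.24763 / 0.3313 ≈ 0.747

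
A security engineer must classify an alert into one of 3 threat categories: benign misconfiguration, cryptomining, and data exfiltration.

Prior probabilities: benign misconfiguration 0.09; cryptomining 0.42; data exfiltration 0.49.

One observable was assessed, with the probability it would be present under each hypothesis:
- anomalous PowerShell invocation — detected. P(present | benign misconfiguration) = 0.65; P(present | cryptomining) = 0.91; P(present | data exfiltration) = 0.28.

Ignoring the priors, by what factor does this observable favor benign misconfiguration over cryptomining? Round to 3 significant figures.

The Bayes factor is the ratio of the two likelihoods.
  benign misconfiguration: 0.65
  cryptomining: 0.91
Bayes factor = 0.65 / 0.91 ≈ 0.714

0.714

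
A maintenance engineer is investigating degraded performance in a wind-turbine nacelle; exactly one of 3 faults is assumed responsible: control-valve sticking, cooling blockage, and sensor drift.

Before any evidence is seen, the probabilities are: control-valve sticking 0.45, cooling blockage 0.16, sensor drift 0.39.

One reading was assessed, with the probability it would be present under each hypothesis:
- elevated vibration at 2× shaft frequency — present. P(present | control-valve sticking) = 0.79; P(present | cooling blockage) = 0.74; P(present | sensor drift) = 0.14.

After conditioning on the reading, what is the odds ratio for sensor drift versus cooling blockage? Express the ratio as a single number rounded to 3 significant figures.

Posterior odds equal prior odds times the likelihood ratio; only the two competing hypotheses matter.
  sensor drift: 0.39 × 0.14 = 0.0546
  cooling blockage: 0.16 × 0.74 = 0.1184
Posterior odds = 0.0546 / 0.1184 ≈ 0.461.

0.461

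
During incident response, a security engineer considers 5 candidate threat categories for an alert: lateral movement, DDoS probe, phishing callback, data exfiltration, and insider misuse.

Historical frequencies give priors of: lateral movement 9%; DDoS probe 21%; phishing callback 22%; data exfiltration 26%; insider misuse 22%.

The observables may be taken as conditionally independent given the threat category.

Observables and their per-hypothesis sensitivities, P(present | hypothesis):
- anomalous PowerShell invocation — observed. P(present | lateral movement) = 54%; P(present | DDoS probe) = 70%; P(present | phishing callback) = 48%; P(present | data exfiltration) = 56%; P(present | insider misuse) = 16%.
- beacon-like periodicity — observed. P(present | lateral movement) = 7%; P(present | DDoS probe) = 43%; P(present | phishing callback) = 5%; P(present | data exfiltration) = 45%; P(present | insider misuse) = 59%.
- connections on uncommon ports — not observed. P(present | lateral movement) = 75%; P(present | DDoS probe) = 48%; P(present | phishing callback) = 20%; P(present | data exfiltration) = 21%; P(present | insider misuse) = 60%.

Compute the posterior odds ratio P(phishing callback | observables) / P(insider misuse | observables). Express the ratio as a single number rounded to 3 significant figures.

0.508

Unnormalized posterior weight (prior times the observable likelihoods) for each of the two hypotheses (using 1 − P(present | H) for each absent observable):
  phishing callback: 0.22 × 0.48 × 0.05 × (1 − 0.20) = 0.004224
  insider misuse: 0.22 × 0.16 × 0.59 × (1 − 0.60) = 0.0083072
Posterior odds = 0.004224 / 0.0083072 ≈ 0.508.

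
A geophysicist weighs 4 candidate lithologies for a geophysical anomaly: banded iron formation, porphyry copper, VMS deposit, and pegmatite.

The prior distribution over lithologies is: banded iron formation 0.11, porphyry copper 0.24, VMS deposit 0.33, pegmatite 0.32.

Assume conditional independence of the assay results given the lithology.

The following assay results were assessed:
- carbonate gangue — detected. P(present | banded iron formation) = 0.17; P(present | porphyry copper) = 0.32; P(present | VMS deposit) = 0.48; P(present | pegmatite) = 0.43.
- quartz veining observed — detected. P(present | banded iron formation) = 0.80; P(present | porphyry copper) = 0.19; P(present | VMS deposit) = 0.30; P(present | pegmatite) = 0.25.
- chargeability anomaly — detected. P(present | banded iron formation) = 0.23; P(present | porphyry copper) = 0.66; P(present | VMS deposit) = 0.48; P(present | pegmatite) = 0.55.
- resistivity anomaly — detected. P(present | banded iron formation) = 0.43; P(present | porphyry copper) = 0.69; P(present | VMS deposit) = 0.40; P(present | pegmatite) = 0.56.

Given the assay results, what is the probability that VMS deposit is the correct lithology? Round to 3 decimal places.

For each hypothesis, the unnormalized posterior weight is prior × product of the assay result likelihoods:
  banded iron formation: 0.11 × 0.17 × 0.80 × 0.23 × 0.43 = 0.0014795
  porphyry copper: 0.24 × 0.32 × 0.19 × 0.66 × 0.69 = 0.0066452
  VMS deposit: 0.33 × 0.48 × 0.30 × 0.48 × 0.40 = 0.0091238
  pegmatite: 0.32 × 0.43 × 0.25 × 0.55 × 0.56 = 0.010595
Normalizing constant Z = 0.0014795 + 0.0066452 + 0.0091238 + 0.010595 = 0.027844.
P(VMS deposit | evidence) = 0.0091238 / 0.027844 ≈ 0.328.

0.328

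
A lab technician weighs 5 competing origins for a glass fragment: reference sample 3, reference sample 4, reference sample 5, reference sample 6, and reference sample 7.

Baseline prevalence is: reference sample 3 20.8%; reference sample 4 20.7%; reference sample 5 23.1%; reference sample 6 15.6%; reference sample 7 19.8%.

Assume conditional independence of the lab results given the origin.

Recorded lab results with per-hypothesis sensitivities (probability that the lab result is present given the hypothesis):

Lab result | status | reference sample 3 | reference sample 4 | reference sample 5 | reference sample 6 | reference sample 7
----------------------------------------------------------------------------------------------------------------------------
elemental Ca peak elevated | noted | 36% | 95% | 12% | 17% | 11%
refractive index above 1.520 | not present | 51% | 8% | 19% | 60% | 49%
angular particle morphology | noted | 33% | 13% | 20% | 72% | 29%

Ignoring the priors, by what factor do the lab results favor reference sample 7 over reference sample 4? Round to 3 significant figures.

The Bayes factor is the ratio of the joint likelihoods of the lab result pattern under the two hypotheses (using 1 − P(present | H) for each absent lab result).
  reference sample 7: 0.11 × (1 − 0.49) × 0.29 = 0.016269
  reference sample 4: 0.95 × (1 − 0.08) × 0.13 = 0.11362
Bayes factor = 0.016269 / 0.11362 ≈ 0.143

0.143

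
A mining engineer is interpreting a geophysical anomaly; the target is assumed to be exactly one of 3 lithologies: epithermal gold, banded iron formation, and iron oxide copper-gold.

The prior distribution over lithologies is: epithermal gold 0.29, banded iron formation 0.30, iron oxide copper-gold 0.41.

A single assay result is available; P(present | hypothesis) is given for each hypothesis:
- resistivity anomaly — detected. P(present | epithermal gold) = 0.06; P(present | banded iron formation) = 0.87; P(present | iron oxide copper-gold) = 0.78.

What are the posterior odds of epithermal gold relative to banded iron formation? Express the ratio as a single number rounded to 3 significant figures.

0.0667

Posterior odds equal prior odds times the likelihood ratio; only the two competing hypotheses matter.
  epithermal gold: 0.29 × 0.06 = 0.0174
  banded iron formation: 0.30 × 0.87 = 0.261
Posterior odds = 0.0174 / 0.261 ≈ 0.0667.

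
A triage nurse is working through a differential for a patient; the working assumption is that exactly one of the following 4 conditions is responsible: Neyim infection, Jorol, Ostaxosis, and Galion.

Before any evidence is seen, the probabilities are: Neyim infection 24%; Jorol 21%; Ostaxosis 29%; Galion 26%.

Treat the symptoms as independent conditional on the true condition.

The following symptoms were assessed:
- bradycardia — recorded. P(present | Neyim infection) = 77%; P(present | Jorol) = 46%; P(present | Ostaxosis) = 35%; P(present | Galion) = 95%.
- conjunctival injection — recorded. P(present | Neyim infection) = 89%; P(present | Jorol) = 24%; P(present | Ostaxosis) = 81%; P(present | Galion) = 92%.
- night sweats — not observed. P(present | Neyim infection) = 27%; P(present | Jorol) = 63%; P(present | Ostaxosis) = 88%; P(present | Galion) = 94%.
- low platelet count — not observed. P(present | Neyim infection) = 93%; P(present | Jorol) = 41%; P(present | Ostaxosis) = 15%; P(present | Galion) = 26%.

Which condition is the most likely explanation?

For each hypothesis, the unnormalized posterior weight is prior × product of the symptom likelihoods (using 1 − P(present | H) for each absent symptom):
  Neyim infection: 0.24 × 0.77 × 0.89 × (1 − 0.27) × (1 − 0.93) = 0.0084045
  Jorol: 0.21 × 0.46 × 0.24 × (1 − 0.63) × (1 − 0.41) = 0.0050611
  Ostaxosis: 0.29 × 0.35 × 0.81 × (1 − 0.88) × (1 − 0.15) = 0.0083859
  Galion: 0.26 × 0.95 × 0.92 × (1 − 0.94) × (1 − 0.26) = 0.010089
The unnormalized weights sum to 0.031941.
P(Neyim infection | evidence) ≈ 0.0084045 / 0.031941 ≈ 0.263
P(Jorol | evidence) ≈ 0.0050611 / 0.031941 ≈ 0.158
P(Ostaxosis | evidence) ≈ 0.0083859 / 0.031941 ≈ 0.263
P(Galion | evidence) ≈ 0.010089 / 0.031941 ≈ 0.316
The largest is 0.316, so Galion is most probable.

Galion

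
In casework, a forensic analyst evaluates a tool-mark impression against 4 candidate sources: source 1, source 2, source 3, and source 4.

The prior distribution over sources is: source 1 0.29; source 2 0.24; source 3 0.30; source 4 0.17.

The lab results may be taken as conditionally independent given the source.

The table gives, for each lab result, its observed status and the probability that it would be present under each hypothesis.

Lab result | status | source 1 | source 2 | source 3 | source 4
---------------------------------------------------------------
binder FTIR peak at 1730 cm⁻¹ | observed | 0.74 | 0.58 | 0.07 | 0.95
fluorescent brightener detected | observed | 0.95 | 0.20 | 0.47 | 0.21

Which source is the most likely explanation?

source 1

By Bayes' rule with conditional independence, the unnormalized weight for each hypothesis is prior × ∏ likelihoods:
  source 1: 0.29 × 0.74 × 0.95 = 0.20387
  source 2: 0.24 × 0.58 × 0.20 = 0.02784
  source 3: 0.30 × 0.07 × 0.47 = 0.00987
  source 4: 0.17 × 0.95 × 0.21 = 0.033915
Marginal likelihood of the evidence = 0.27549.
P(source 1 | evidence) ≈ 0.20387 / 0.27549 ≈ 0.740
P(source 2 | evidence) ≈ 0.02784 / 0.27549 ≈ 0.101
P(source 3 | evidence) ≈ 0.00987 / 0.27549 ≈ 0.036
P(source 4 | evidence) ≈ 0.033915 / 0.27549 ≈ 0.123
The largest is 0.740, so source 1 is most probable.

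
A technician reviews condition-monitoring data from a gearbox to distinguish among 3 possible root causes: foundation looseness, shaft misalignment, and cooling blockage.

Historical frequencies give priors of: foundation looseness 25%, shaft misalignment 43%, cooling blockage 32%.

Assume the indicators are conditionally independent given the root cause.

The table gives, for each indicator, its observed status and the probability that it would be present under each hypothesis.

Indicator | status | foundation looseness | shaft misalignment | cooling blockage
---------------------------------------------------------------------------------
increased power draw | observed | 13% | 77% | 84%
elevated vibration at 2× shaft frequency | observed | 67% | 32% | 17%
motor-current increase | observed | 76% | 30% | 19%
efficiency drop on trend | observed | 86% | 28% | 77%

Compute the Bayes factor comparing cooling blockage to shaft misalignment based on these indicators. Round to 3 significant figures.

Take the product of per-indicator likelihoods under each hypothesis, then divide.
  cooling blockage: 0.84 × 0.17 × 0.19 × 0.77 = 0.020892
  shaft misalignment: 0.77 × 0.32 × 0.30 × 0.28 = 0.020698
Bayes factor = 0.020892 / 0.020698 ≈ 1.01

1.01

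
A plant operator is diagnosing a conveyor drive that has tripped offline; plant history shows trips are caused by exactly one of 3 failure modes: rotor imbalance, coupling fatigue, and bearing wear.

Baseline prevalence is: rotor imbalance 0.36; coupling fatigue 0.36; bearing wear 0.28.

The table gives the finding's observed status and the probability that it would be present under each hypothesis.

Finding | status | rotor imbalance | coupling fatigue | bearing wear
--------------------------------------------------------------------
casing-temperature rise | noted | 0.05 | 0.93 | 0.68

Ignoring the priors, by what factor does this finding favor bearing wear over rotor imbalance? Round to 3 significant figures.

13.6

The Bayes factor is the ratio of the two likelihoods.
  bearing wear: 0.68
  rotor imbalance: 0.05
Bayes factor = 0.68 / 0.05 ≈ 13.6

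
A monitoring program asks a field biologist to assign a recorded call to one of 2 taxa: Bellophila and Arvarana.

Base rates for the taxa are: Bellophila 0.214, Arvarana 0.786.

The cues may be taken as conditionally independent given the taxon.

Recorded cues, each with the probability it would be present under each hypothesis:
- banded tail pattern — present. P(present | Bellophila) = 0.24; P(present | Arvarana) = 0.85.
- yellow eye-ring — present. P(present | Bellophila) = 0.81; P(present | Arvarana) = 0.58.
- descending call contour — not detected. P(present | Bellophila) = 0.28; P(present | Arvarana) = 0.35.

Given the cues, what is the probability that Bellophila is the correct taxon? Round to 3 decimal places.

0.106

By Bayes' rule with conditional independence, the unnormalized weight for each hypothesis is prior × ∏ likelihoods (using 1 − P(present | H) for each absent cue):
  Bellophila: 0.214 × 0.24 × 0.81 × (1 − 0.28) = 0.029953
  Arvarana: 0.786 × 0.85 × 0.58 × (1 − 0.35) = 0.25187
The unnormalized weights sum to 0.28183.
P(Bellophila | evidence) = 0.029953 / 0.28183 ≈ 0.106.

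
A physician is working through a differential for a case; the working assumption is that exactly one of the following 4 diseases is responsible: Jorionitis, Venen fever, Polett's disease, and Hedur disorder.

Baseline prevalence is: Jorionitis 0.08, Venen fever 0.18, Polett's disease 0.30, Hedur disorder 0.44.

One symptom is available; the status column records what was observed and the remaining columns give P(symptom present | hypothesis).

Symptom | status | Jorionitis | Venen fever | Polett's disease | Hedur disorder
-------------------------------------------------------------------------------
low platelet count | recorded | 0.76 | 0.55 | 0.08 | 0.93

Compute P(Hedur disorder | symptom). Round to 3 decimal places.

0.690

By Bayes' rule, the unnormalized weight for each hypothesis is prior × likelihood:
  Jorionitis: 0.08 × 0.76 = 0.0608
  Venen fever: 0.18 × 0.55 = 0.099
  Polett's disease: 0.30 × 0.08 = 0.024
  Hedur disorder: 0.44 × 0.93 = 0.4092
Normalizing constant Z = 0.0608 + 0.099 + 0.024 + 0.4092 = 0.593.
P(Hedur disorder | evidence) = 0.4092 / 0.593 ≈ 0.690.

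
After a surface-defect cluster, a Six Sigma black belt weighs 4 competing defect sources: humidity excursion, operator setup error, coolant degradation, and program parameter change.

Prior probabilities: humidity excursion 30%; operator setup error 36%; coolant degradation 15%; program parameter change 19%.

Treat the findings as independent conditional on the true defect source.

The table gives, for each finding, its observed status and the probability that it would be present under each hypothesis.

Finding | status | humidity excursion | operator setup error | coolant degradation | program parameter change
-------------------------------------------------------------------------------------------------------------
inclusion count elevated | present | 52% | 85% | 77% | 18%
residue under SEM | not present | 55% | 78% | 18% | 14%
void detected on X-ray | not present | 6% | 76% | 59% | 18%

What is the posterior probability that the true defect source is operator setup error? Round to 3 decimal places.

Multiply each prior by the joint likelihood of the evidence pattern (using 1 − P(present | H) for each absent finding):
  humidity excursion: 0.30 × 0.52 × (1 − 0.55) × (1 − 0.06) = 0.065988
  operator setup error: 0.36 × 0.85 × (1 − 0.78) × (1 − 0.76) = 0.016157
  coolant degradation: 0.15 × 0.77 × (1 − 0.18) × (1 − 0.59) = 0.038831
  program parameter change: 0.19 × 0.18 × (1 − 0.14) × (1 − 0.18) = 0.024118
The unnormalized weights sum to 0.14509.
P(operator setup error | evidence) = 0.016157 / 0.14509 ≈ 0.111.

0.111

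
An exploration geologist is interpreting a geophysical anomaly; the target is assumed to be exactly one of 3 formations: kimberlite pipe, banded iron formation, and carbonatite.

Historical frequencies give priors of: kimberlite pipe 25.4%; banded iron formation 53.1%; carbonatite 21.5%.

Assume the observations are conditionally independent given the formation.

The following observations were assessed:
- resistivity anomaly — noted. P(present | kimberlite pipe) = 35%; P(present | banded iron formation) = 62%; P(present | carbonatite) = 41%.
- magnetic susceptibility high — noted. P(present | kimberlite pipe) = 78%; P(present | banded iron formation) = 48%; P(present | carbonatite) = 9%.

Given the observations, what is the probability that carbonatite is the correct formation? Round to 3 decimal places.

0.034

Multiply each prior by the joint likelihood of the evidence pattern:
  kimberlite pipe: 0.254 × 0.35 × 0.78 = 0.069342
  banded iron formation: 0.531 × 0.62 × 0.48 = 0.15803
  carbonatite: 0.215 × 0.41 × 0.09 = 0.0079335
Marginal likelihood of the evidence = 0.2353.
P(carbonatite | evidence) = 0.0079335 / 0.2353 ≈ 0.034.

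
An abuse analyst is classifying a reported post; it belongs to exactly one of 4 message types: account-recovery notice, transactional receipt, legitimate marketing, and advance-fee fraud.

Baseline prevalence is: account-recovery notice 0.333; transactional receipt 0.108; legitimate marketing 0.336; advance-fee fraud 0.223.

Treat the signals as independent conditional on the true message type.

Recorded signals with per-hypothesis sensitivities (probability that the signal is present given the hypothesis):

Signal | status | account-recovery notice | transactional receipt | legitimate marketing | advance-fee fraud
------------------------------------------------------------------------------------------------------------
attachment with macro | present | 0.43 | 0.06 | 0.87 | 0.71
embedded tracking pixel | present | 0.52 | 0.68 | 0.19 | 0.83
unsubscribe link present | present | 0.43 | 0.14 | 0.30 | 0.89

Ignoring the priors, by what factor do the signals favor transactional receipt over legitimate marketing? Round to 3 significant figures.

0.115

Take the product of per-signal likelihoods under each hypothesis, then divide.
  transactional receipt: 0.06 × 0.68 × 0.14 = 0.005712
  legitimate marketing: 0.87 × 0.19 × 0.30 = 0.04959
Bayes factor = 0.005712 / 0.04959 ≈ 0.115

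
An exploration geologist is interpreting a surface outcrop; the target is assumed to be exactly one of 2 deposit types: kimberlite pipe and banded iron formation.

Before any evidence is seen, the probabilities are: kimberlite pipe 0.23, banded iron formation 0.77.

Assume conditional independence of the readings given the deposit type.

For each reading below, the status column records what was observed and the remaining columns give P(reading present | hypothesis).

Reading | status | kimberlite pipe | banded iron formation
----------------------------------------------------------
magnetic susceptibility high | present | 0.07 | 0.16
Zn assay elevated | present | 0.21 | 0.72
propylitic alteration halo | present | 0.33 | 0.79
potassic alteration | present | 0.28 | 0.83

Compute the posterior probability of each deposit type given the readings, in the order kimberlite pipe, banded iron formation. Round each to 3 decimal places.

0.005, 0.995

Multiply each prior by the joint likelihood of the reading pattern:
  kimberlite pipe: 0.23 × 0.07 × 0.21 × 0.33 × 0.28 = 0.0003124
  banded iron formation: 0.77 × 0.16 × 0.72 × 0.79 × 0.83 = 0.058163
Marginal likelihood of the evidence = 0.058476.
P(kimberlite pipe | evidence) = 0.0003124 / 0.058476 ≈ 0.005
P(banded iron formation | evidence) = 0.058163 / 0.058476 ≈ 0.995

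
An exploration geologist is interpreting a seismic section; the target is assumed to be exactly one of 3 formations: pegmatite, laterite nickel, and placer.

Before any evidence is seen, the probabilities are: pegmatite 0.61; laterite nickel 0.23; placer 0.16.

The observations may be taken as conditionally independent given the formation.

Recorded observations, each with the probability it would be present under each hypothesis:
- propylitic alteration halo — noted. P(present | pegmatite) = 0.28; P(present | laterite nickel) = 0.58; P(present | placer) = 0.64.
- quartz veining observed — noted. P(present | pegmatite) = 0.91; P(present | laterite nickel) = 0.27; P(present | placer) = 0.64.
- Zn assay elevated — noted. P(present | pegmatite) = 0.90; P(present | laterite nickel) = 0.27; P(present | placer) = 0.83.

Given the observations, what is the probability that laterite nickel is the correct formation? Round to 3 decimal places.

0.048

For each hypothesis, the unnormalized posterior weight is prior × product of the observation likelihoods:
  pegmatite: 0.61 × 0.28 × 0.91 × 0.90 = 0.13989
  laterite nickel: 0.23 × 0.58 × 0.27 × 0.27 = 0.0097249
  placer: 0.16 × 0.64 × 0.64 × 0.83 = 0.054395
Normalizing constant Z = 0.13989 + 0.0097249 + 0.054395 = 0.204.
P(laterite nickel | evidence) = 0.0097249 / 0.204 ≈ 0.048.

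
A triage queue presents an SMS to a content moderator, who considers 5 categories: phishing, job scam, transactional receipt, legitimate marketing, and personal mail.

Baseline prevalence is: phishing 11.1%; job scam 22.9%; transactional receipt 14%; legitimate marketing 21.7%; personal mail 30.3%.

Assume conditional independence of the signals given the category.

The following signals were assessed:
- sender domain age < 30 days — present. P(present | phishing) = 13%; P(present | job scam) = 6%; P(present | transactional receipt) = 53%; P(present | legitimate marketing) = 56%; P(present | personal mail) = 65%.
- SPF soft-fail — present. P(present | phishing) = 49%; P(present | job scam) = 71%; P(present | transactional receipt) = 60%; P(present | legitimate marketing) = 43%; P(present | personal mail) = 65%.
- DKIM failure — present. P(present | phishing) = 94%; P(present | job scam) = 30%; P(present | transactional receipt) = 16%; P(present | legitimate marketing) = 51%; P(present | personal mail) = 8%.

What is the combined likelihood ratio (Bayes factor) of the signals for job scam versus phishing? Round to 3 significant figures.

The Bayes factor is the ratio of the joint likelihoods of the signal pattern under the two hypotheses.
  job scam: 0.06 × 0.71 × 0.30 = 0.01278
  phishing: 0.13 × 0.49 × 0.94 = 0.059878
Bayes factor = 0.01278 / 0.059878 ≈ 0.213

0.213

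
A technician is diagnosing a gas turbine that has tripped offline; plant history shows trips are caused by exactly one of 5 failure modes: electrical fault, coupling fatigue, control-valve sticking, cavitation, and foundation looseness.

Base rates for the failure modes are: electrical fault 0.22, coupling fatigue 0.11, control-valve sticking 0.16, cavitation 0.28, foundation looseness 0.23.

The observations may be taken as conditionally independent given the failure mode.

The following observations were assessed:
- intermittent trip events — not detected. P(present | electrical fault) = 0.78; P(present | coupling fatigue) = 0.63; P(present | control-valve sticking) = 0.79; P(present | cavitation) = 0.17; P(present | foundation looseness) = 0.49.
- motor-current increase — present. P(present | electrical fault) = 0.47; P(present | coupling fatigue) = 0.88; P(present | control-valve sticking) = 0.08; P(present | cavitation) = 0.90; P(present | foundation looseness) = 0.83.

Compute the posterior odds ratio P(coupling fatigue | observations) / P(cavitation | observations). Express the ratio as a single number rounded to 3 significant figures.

0.171

Unnormalized posterior weight (prior times the observation likelihoods) for each of the two hypotheses (using 1 − P(present | H) for each absent observation):
  coupling fatigue: 0.11 × (1 − 0.63) × 0.88 = 0.035816
  cavitation: 0.28 × (1 − 0.17) × 0.90 = 0.20916
Odds(coupling fatigue : cavitation) = 0.035816 / 0.20916 ≈ 0.171.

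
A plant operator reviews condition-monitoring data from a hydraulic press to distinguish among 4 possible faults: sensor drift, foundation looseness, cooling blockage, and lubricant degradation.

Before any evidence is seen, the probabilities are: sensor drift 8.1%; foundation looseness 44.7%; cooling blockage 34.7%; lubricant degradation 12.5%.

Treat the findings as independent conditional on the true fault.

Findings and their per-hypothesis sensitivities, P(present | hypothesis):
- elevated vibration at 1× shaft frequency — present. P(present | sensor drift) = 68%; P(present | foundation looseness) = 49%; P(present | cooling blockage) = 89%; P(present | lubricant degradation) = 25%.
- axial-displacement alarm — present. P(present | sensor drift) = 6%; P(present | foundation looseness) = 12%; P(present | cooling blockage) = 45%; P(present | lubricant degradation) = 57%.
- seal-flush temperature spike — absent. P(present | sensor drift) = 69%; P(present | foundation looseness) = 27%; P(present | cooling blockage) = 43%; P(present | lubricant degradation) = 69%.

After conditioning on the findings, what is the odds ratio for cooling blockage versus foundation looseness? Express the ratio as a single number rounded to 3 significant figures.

Unnormalized posterior weight (prior times the finding likelihoods) for each of the two hypotheses (using 1 − P(present | H) for each absent finding):
  cooling blockage: 0.347 × 0.89 × 0.45 × (1 − 0.43) = 0.079215
  foundation looseness: 0.447 × 0.49 × 0.12 × (1 − 0.27) = 0.019187
Odds(cooling blockage : foundation looseness) = 0.079215 / 0.019187 ≈ 4.13.

4.13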